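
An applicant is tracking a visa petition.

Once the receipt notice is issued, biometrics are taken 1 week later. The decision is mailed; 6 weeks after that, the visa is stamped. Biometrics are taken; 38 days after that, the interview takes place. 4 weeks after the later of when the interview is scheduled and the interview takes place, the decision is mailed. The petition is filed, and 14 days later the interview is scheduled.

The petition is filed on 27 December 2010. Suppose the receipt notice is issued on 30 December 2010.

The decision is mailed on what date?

The petition is filed: Dec 27, 2010.
The interview is scheduled: Dec 27, 2010 + 14 days = Jan 10, 2011.
The receipt notice is issued: Dec 30, 2010.
Biometrics are taken: Dec 30, 2010 + 1 week = Jan 6, 2011.
The interview takes place: Jan 6, 2011 + 38 days = Feb 13, 2011.
Both prerequisites met — the interview is scheduled (Jan 10, 2011), the interview takes place (Feb 13, 2011); the later is Feb 13, 2011.
The decision is mailed: Feb 13, 2011 + 4 weeks = Mar 13, 2011.

13 March 2011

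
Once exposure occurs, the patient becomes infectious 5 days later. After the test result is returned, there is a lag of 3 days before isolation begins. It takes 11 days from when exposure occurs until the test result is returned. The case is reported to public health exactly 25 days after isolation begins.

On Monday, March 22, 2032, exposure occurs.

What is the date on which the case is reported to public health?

Exposure occurs: Mar 22, 2032.
The test result is returned: Mar 22, 2032 + 11 days = Apr 2, 2032.
Isolation begins: Apr 2, 2032 + 3 days = Apr 5, 2032.
The case is reported to public health: Apr 5, 2032 + 25 days = Apr 30, 2032.

Friday, April 30, 2032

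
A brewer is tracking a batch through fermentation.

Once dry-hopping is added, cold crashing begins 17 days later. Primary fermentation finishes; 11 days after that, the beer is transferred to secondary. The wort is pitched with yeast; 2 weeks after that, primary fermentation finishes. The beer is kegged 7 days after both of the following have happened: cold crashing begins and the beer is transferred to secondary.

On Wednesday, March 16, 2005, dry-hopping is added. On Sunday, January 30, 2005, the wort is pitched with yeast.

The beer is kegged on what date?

Saturday, April 9, 2005

Dry-hopping is added: Mar 16, 2005.
Cold crashing begins: Mar 16, 2005 + 17 days = Apr 2, 2005.
The wort is pitched with yeast: Jan 30, 2005.
Primary fermentation finishes: Jan 30, 2005 + 2 weeks = Feb 13, 2005.
The beer is transferred to secondary: Feb 13, 2005 + 11 days = Feb 24, 2005.
Both prerequisites met — cold crashing begins (Apr 2, 2005), the beer is transferred to secondary (Feb 24, 2005); the later is Apr 2, 2005.
The beer is kegged: Apr 2, 2005 + 7 days = Apr 9, 2005.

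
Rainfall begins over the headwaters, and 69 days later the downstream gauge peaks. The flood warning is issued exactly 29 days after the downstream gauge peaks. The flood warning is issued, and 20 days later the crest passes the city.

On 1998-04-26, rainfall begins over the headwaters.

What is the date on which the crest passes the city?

1998-08-22

Rainfall begins over the headwaters: Apr 26, 1998.
The downstream gauge peaks: Apr 26, 1998 + 69 days = Jul 4, 1998.
The flood warning is issued: Jul 4, 1998 + 29 days = Aug 2, 1998.
The crest passes the city: Aug 2, 1998 + 20 days = Aug 22, 1998.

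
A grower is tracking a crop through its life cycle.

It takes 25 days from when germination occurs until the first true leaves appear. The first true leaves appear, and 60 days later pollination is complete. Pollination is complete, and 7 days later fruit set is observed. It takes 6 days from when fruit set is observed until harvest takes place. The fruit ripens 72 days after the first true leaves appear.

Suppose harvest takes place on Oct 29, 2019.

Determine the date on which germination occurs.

Harvest takes place: Oct 29, 2019.
Fruit set is observed: Oct 29, 2019 − 6 days = Oct 23, 2019.
Pollination is complete: Oct 23, 2019 − 7 days = Oct 16, 2019.
The first true leaves appear: Oct 16, 2019 − 60 days = Aug 17, 2019.
Germination occurs: Aug 17, 2019 − 25 days = Jul 23, 2019.

Jul 23, 2019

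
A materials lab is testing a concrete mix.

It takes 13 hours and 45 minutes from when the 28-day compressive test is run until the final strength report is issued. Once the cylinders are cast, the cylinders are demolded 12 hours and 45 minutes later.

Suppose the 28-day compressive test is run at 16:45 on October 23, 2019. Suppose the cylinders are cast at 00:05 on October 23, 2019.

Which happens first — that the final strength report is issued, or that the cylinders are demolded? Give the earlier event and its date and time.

The 28-day compressive test is run: 16:45 Oct 23, 2019.
The final strength report is issued: 16:45 Oct 23, 2019 + 13h45m = 06:30 Oct 24, 2019.
The cylinders are cast: 00:05 Oct 23, 2019.
The cylinders are demolded: 00:05 Oct 23, 2019 + 12h45m = 12:50 Oct 23, 2019.
Comparing: the final strength report is issued at 06:30 Oct 24, 2019 vs the cylinders are demolded at 12:50 Oct 23, 2019. Earlier: the cylinders are demolded.

The cylinders are demolded — 12:50 on October 23, 2019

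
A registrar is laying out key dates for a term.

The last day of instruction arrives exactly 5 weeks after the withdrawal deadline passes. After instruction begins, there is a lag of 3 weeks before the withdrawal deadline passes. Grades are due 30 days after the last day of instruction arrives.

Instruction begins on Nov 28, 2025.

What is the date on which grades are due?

Feb 22, 2026

Instruction begins: Nov 28, 2025.
The withdrawal deadline passes: Nov 28, 2025 + 3 weeks = Dec 19, 2025.
The last day of instruction arrives: Dec 19, 2025 + 5 weeks = Jan 23, 2026.
Grades are due: Jan 23, 2026 + 30 days = Feb 22, 2026.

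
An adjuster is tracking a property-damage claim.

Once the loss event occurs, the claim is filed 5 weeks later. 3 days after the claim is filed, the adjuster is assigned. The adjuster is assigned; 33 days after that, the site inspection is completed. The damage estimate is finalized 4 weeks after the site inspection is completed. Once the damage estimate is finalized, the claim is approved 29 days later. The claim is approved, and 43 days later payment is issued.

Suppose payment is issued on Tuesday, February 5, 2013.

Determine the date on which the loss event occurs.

Payment is issued: Feb 5, 2013.
The claim is approved: Feb 5, 2013 − 43 days = Dec 24, 2012.
The damage estimate is finalized: Dec 24, 2012 − 29 days = Nov 25, 2012.
The site inspection is completed: Nov 25, 2012 − 4 weeks = Oct 28, 2012.
The adjuster is assigned: Oct 28, 2012 − 33 days = Sep 25, 2012.
The claim is filed: Sep 25, 2012 − 3 days = Sep 22, 2012.
The loss event occurs: Sep 22, 2012 − 5 weeks = Aug 18, 2012.

Saturday, August 18, 2012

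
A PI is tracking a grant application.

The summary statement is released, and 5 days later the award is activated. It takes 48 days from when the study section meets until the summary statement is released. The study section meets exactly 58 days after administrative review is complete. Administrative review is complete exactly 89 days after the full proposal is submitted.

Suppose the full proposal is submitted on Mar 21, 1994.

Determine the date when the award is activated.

Oct 7, 1994

The full proposal is submitted: Mar 21, 1994.
Administrative review is complete: Mar 21, 1994 + 89 days = Jun 18, 1994.
The study section meets: Jun 18, 1994 + 58 days = Aug 15, 1994.
The summary statement is released: Aug 15, 1994 + 48 days = Oct 2, 1994.
The award is activated: Oct 2, 1994 + 5 days = Oct 7, 1994.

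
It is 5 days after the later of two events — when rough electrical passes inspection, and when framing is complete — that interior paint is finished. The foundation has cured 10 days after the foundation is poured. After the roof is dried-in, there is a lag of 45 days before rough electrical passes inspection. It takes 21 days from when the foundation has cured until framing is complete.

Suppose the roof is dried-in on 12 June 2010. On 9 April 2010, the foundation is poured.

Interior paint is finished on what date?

1 August 2010

The roof is dried-in: Jun 12, 2010.
Rough electrical passes inspection: Jun 12, 2010 + 45 days = Jul 27, 2010.
The foundation is poured: Apr 9, 2010.
The foundation has cured: Apr 9, 2010 + 10 days = Apr 19, 2010.
Framing is complete: Apr 19, 2010 + 21 days = May 10, 2010.
Both prerequisites met — rough electrical passes inspection (Jul 27, 2010), framing is complete (May 10, 2010); the later is Jul 27, 2010.
Interior paint is finished: Jul 27, 2010 + 5 days = Aug 1, 2010.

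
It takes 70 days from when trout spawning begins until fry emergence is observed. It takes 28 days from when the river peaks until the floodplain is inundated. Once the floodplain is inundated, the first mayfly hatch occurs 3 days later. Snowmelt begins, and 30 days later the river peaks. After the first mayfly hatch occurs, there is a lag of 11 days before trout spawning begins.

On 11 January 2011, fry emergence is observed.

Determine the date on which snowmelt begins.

Fry emergence is observed: Jan 11, 2011.
Trout spawning begins: Jan 11, 2011 − 70 days = Nov 2, 2010.
The first mayfly hatch occurs: Nov 2, 2010 − 11 days = Oct 22, 2010.
The floodplain is inundated: Oct 22, 2010 − 3 days = Oct 19, 2010.
The river peaks: Oct 19, 2010 − 28 days = Sep 21, 2010.
Snowmelt begins: Sep 21, 2010 − 30 days = Aug 22, 2010.

22 August 2010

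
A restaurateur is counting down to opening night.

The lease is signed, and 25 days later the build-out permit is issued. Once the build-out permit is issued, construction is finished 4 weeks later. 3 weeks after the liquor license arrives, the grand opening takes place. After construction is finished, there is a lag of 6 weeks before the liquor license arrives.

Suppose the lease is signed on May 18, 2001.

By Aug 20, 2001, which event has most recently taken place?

Construction is finished

The lease is signed: May 18, 2001.
The build-out permit is issued: May 18, 2001 + 25 days = Jun 12, 2001.
Construction is finished: Jun 12, 2001 + 4 weeks = Jul 10, 2001.
The liquor license arrives: Jul 10, 2001 + 6 weeks = Aug 21, 2001.
The grand opening takes place: Aug 21, 2001 + 3 weeks = Sep 11, 2001.
Aug 20, 2001 falls between when construction is finished (Jul 10, 2001) and when the liquor license arrives (Aug 21, 2001).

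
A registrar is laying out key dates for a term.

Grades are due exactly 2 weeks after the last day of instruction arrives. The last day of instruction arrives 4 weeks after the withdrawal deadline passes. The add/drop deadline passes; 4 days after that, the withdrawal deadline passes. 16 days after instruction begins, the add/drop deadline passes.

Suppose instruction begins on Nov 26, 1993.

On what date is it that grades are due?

Instruction begins: Nov 26, 1993.
The add/drop deadline passes: Nov 26, 1993 + 16 days = Dec 12, 1993.
The withdrawal deadline passes: Dec 12, 1993 + 4 days = Dec 16, 1993.
The last day of instruction arrives: Dec 16, 1993 + 4 weeks = Jan 13, 1994.
Grades are due: Jan 13, 1994 + 2 weeks = Jan 27, 1994.

Jan 27, 1994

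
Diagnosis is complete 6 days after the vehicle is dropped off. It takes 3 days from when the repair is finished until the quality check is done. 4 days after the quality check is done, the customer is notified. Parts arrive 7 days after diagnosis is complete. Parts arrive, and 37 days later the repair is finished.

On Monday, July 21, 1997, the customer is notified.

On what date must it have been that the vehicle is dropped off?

Sunday, May 25, 1997

The customer is notified: Jul 21, 1997.
The quality check is done: Jul 21, 1997 − 4 days = Jul 17, 1997.
The repair is finished: Jul 17, 1997 − 3 days = Jul 14, 1997.
Parts arrive: Jul 14, 1997 − 37 days = Jun 7, 1997.
Diagnosis is complete: Jun 7, 1997 − 7 days = May 31, 1997.
The vehicle is dropped off: May 31, 1997 − 6 days = May 25, 1997.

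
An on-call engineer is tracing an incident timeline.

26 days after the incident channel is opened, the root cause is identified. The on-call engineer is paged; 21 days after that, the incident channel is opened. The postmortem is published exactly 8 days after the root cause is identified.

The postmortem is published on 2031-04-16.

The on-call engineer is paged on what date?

2031-02-20

The postmortem is published: Apr 16, 2031.
The root cause is identified: Apr 16, 2031 − 8 days = Apr 8, 2031.
The incident channel is opened: Apr 8, 2031 − 26 days = Mar 13, 2031.
The on-call engineer is paged: Mar 13, 2031 − 21 days = Feb 20, 2031.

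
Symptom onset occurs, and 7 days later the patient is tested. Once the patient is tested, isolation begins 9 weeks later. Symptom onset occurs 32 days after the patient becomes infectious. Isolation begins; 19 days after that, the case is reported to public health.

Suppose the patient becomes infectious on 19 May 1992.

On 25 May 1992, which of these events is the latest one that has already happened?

The patient becomes infectious: May 19, 1992.
Symptom onset occurs: May 19, 1992 + 32 days = Jun 20, 1992.
The patient is tested: Jun 20, 1992 + 7 days = Jun 27, 1992.
Isolation begins: Jun 27, 1992 + 9 weeks = Aug 29, 1992.
The case is reported to public health: Aug 29, 1992 + 19 days = Sep 17, 1992.
May 25, 1992 falls between when the patient becomes infectious (May 19, 1992) and when symptom onset occurs (Jun 20, 1992).

The patient becomes infectious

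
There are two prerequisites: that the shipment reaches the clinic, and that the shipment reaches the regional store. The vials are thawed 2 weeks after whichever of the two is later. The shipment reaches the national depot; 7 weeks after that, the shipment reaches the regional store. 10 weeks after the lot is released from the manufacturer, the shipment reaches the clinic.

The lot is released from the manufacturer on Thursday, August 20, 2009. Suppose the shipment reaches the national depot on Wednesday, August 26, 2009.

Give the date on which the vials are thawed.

The lot is released from the manufacturer: Aug 20, 2009.
The shipment reaches the clinic: Aug 20, 2009 + 10 weeks = Oct 29, 2009.
The shipment reaches the national depot: Aug 26, 2009.
The shipment reaches the regional store: Aug 26, 2009 + 7 weeks = Oct 14, 2009.
Both prerequisites met — the shipment reaches the clinic (Oct 29, 2009), the shipment reaches the regional store (Oct 14, 2009); the later is Oct 29, 2009.
The vials are thawed: Oct 29, 2009 + 2 weeks = Nov 12, 2009.

Thursday, November 12, 2009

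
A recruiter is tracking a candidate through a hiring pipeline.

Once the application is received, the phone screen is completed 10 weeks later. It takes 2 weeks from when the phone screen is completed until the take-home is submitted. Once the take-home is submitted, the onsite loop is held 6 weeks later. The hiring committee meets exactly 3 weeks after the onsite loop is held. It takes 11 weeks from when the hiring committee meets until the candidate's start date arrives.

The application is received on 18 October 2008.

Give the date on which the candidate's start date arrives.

30 May 2009

The application is received: Oct 18, 2008.
The phone screen is completed: Oct 18, 2008 + 10 weeks = Dec 27, 2008.
The take-home is submitted: Dec 27, 2008 + 2 weeks = Jan 10, 2009.
The onsite loop is held: Jan 10, 2009 + 6 weeks = Feb 21, 2009.
The hiring committee meets: Feb 21, 2009 + 3 weeks = Mar 14, 2009.
The candidate's start date arrives: Mar 14, 2009 + 11 weeks = May 30, 2009.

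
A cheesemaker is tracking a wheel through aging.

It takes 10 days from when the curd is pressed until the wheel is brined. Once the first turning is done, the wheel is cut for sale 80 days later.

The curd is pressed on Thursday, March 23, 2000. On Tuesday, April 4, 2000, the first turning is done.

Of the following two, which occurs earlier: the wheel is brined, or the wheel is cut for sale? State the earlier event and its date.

The wheel is brined — Sunday, April 2, 2000

The curd is pressed: Mar 23, 2000.
The wheel is brined: Mar 23, 2000 + 10 days = Apr 2, 2000.
The first turning is done: Apr 4, 2000.
The wheel is cut for sale: Apr 4, 2000 + 80 days = Jun 23, 2000.
Comparing: the wheel is brined on Apr 2, 2000 vs the wheel is cut for sale on Jun 23, 2000. Earlier: the wheel is brined.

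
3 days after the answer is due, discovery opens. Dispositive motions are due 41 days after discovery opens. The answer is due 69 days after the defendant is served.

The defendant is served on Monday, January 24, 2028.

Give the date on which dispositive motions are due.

Tuesday, May 16, 2028

The defendant is served: Jan 24, 2028.
The answer is due: Jan 24, 2028 + 69 days = Apr 2, 2028.
Discovery opens: Apr 2, 2028 + 3 days = Apr 5, 2028.
Dispositive motions are due: Apr 5, 2028 + 41 days = May 16, 2028.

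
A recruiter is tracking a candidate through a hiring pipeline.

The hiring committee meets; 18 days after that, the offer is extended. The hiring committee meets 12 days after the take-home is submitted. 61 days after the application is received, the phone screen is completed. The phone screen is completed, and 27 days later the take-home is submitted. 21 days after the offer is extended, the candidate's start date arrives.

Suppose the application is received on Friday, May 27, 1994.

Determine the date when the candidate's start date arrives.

Thursday, October 13, 1994

The application is received: May 27, 1994.
The phone screen is completed: May 27, 1994 + 61 days = Jul 27, 1994.
The take-home is submitted: Jul 27, 1994 + 27 days = Aug 23, 1994.
The hiring committee meets: Aug 23, 1994 + 12 days = Sep 4, 1994.
The offer is extended: Sep 4, 1994 + 18 days = Sep 22, 1994.
The candidate's start date arrives: Sep 22, 1994 + 21 days = Oct 13, 1994.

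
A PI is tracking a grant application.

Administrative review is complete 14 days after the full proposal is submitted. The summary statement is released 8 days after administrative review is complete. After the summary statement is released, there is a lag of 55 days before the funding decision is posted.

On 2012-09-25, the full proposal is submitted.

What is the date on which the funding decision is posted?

2012-12-11

The full proposal is submitted: Sep 25, 2012.
Administrative review is complete: Sep 25, 2012 + 14 days = Oct 9, 2012.
The summary statement is released: Oct 9, 2012 + 8 days = Oct 17, 2012.
The funding decision is posted: Oct 17, 2012 + 55 days = Dec 11, 2012.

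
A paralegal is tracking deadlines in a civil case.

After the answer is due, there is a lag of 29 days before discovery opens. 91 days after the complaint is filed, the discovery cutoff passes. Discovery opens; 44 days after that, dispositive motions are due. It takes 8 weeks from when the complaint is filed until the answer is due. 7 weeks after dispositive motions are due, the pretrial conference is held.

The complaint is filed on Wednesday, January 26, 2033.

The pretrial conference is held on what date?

Saturday, July 23, 2033

The complaint is filed: Jan 26, 2033.
The answer is due: Jan 26, 2033 + 8 weeks = Mar 23, 2033.
Discovery opens: Mar 23, 2033 + 29 days = Apr 21, 2033.
Dispositive motions are due: Apr 21, 2033 + 44 days = Jun 4, 2033.
The pretrial conference is held: Jun 4, 2033 + 7 weeks = Jul 23, 2033.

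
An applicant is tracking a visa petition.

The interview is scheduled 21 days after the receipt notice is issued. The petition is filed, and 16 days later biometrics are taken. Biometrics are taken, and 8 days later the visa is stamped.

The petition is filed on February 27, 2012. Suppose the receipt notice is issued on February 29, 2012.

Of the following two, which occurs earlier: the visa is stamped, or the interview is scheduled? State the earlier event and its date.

The petition is filed: Feb 27, 2012.
Biometrics are taken: Feb 27, 2012 + 16 days = Mar 14, 2012.
The visa is stamped: Mar 14, 2012 + 8 days = Mar 22, 2012.
The receipt notice is issued: Feb 29, 2012.
The interview is scheduled: Feb 29, 2012 + 21 days = Mar 21, 2012.
Comparing: the visa is stamped on Mar 22, 2012 vs the interview is scheduled on Mar 21, 2012. Earlier: the interview is scheduled.

The interview is scheduled — March 21, 2012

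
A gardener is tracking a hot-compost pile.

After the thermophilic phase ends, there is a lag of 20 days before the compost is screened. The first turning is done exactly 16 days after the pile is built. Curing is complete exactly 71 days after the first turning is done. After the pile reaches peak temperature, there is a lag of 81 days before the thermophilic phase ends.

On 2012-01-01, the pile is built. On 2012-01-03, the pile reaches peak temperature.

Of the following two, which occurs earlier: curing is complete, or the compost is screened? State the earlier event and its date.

The pile is built: Jan 1, 2012.
The first turning is done: Jan 1, 2012 + 16 days = Jan 17, 2012.
Curing is complete: Jan 17, 2012 + 71 days = Mar 28, 2012.
The pile reaches peak temperature: Jan 3, 2012.
The thermophilic phase ends: Jan 3, 2012 + 81 days = Mar 24, 2012.
The compost is screened: Mar 24, 2012 + 20 days = Apr 13, 2012.
Comparing: curing is complete on Mar 28, 2012 vs the compost is screened on Apr 13, 2012. Earlier: curing is complete.

Curing is complete — 2012-03-28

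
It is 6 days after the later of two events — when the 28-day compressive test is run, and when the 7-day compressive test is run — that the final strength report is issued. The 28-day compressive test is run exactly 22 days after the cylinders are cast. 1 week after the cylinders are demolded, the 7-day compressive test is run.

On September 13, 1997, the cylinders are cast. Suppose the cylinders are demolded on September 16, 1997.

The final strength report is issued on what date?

The cylinders are cast: Sep 13, 1997.
The 28-day compressive test is run: Sep 13, 1997 + 22 days = Oct 5, 1997.
The cylinders are demolded: Sep 16, 1997.
The 7-day compressive test is run: Sep 16, 1997 + 1 week = Sep 23, 1997.
Both prerequisites met — the 28-day compressive test is run (Oct 5, 1997), the 7-day compressive test is run (Sep 23, 1997); the later is Oct 5, 1997.
The final strength report is issued: Oct 5, 1997 + 6 days = Oct 11, 1997.

October 11, 1997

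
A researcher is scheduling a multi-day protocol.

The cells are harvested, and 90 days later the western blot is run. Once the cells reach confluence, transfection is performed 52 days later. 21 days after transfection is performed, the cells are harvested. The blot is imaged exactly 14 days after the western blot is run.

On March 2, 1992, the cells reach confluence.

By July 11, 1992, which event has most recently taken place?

The cells reach confluence: Mar 2, 1992.
Transfection is performed: Mar 2, 1992 + 52 days = Apr 23, 1992.
The cells are harvested: Apr 23, 1992 + 21 days = May 14, 1992.
The western blot is run: May 14, 1992 + 90 days = Aug 12, 1992.
The blot is imaged: Aug 12, 1992 + 14 days = Aug 26, 1992.
Jul 11, 1992 falls between when the cells are harvested (May 14, 1992) and when the western blot is run (Aug 12, 1992).

The cells are harvested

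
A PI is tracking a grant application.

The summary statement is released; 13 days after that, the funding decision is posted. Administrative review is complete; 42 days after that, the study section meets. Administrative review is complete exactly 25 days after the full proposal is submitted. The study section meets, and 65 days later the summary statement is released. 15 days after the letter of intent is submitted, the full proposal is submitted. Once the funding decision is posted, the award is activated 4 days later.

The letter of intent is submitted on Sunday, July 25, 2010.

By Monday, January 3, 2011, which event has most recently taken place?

The funding decision is posted

The letter of intent is submitted: Jul 25, 2010.
The full proposal is submitted: Jul 25, 2010 + 15 days = Aug 9, 2010.
Administrative review is complete: Aug 9, 2010 + 25 days = Sep 3, 2010.
The study section meets: Sep 3, 2010 + 42 days = Oct 15, 2010.
The summary statement is released: Oct 15, 2010 + 65 days = Dec 19, 2010.
The funding decision is posted: Dec 19, 2010 + 13 days = Jan 1, 2011.
The award is activated: Jan 1, 2011 + 4 days = Jan 5, 2011.
Jan 3, 2011 falls between when the funding decision is posted (Jan 1, 2011) and when the award is activated (Jan 5, 2011).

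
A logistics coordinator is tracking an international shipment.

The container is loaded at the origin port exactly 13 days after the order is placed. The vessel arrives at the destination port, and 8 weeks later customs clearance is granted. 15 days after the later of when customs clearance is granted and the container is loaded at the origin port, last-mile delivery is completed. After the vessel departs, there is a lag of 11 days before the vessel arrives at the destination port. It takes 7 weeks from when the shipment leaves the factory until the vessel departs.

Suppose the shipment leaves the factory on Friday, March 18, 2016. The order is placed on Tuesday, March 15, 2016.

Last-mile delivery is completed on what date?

Wednesday, July 27, 2016

The shipment leaves the factory: Mar 18, 2016.
The vessel departs: Mar 18, 2016 + 7 weeks = May 6, 2016.
The vessel arrives at the destination port: May 6, 2016 + 11 days = May 17, 2016.
Customs clearance is granted: May 17, 2016 + 8 weeks = Jul 12, 2016.
The order is placed: Mar 15, 2016.
The container is loaded at the origin port: Mar 15, 2016 + 13 days = Mar 28, 2016.
Both prerequisites met — customs clearance is granted (Jul 12, 2016), the container is loaded at the origin port (Mar 28, 2016); the later is Jul 12, 2016.
Last-mile delivery is completed: Jul 12, 2016 + 15 days = Jul 27, 2016.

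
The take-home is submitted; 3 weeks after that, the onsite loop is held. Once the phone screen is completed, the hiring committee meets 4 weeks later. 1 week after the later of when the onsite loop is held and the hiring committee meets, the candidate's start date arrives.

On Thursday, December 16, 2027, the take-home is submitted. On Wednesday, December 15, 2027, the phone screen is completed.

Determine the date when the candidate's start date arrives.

The take-home is submitted: Dec 16, 2027.
The onsite loop is held: Dec 16, 2027 + 3 weeks = Jan 6, 2028.
The phone screen is completed: Dec 15, 2027.
The hiring committee meets: Dec 15, 2027 + 4 weeks = Jan 12, 2028.
Both prerequisites met — the onsite loop is held (Jan 6, 2028), the hiring committee meets (Jan 12, 2028); the later is Jan 12, 2028.
The candidate's start date arrives: Jan 12, 2028 + 1 week = Jan 19, 2028.

Wednesday, January 19, 2028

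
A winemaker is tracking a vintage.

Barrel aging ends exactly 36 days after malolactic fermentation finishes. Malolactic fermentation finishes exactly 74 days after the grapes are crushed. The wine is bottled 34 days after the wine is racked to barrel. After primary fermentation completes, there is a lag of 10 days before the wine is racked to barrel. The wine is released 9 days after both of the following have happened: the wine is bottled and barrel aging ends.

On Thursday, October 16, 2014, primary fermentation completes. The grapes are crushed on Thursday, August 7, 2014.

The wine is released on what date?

Primary fermentation completes: Oct 16, 2014.
The wine is racked to barrel: Oct 16, 2014 + 10 days = Oct 26, 2014.
The wine is bottled: Oct 26, 2014 + 34 days = Nov 29, 2014.
The grapes are crushed: Aug 7, 2014.
Malolactic fermentation finishes: Aug 7, 2014 + 74 days = Oct 20, 2014.
Barrel aging ends: Oct 20, 2014 + 36 days = Nov 25, 2014.
Both prerequisites met — the wine is bottled (Nov 29, 2014), barrel aging ends (Nov 25, 2014); the later is Nov 29, 2014.
The wine is released: Nov 29, 2014 + 9 days = Dec 8, 2014.

Monday, December 8, 2014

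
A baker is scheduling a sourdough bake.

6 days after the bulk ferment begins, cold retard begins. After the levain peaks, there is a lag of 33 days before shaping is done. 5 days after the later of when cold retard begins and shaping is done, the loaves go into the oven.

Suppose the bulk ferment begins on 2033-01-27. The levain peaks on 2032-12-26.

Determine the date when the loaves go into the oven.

2033-02-07

The bulk ferment begins: Jan 27, 2033.
Cold retard begins: Jan 27, 2033 + 6 days = Feb 2, 2033.
The levain peaks: Dec 26, 2032.
Shaping is done: Dec 26, 2032 + 33 days = Jan 28, 2033.
Both prerequisites met — cold retard begins (Feb 2, 2033), shaping is done (Jan 28, 2033); the later is Feb 2, 2033.
The loaves go into the oven: Feb 2, 2033 + 5 days = Feb 7, 2033.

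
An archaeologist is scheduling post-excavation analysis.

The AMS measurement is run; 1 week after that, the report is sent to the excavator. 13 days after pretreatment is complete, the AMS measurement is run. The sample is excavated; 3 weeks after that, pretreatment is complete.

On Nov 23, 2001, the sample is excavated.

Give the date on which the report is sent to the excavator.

Jan 3, 2002

The sample is excavated: Nov 23, 2001.
Pretreatment is complete: Nov 23, 2001 + 3 weeks = Dec 14, 2001.
The AMS measurement is run: Dec 14, 2001 + 13 days = Dec 27, 2001.
The report is sent to the excavator: Dec 27, 2001 + 1 week = Jan 3, 2002.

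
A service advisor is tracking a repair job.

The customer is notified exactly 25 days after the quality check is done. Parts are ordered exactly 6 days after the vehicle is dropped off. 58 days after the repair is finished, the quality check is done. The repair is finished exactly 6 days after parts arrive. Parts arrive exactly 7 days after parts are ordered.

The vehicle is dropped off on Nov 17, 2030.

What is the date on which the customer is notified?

Feb 27, 2031

The vehicle is dropped off: Nov 17, 2030.
Parts are ordered: Nov 17, 2030 + 6 days = Nov 23, 2030.
Parts arrive: Nov 23, 2030 + 7 days = Nov 30, 2030.
The repair is finished: Nov 30, 2030 + 6 days = Dec 6, 2030.
The quality check is done: Dec 6, 2030 + 58 days = Feb 2, 2031.
The customer is notified: Feb 2, 2031 + 25 days = Feb 27, 2031.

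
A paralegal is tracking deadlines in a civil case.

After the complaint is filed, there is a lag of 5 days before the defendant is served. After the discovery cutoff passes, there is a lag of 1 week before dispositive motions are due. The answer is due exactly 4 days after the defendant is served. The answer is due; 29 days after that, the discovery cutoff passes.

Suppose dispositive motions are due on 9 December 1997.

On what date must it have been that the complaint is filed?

25 October 1997

Dispositive motions are due: Dec 9, 1997.
The discovery cutoff passes: Dec 9, 1997 − 1 week = Dec 2, 1997.
The answer is due: Dec 2, 1997 − 29 days = Nov 3, 1997.
The defendant is served: Nov 3, 1997 − 4 days = Oct 30, 1997.
The complaint is filed: Oct 30, 1997 − 5 days = Oct 25, 1997.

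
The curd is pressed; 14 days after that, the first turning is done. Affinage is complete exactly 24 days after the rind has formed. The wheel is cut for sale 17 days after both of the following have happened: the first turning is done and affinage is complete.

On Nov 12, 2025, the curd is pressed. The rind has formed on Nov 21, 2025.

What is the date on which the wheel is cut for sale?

Jan 1, 2026

The curd is pressed: Nov 12, 2025.
The first turning is done: Nov 12, 2025 + 14 days = Nov 26, 2025.
The rind has formed: Nov 21, 2025.
Affinage is complete: Nov 21, 2025 + 24 days = Dec 15, 2025.
Both prerequisites met — the first turning is done (Nov 26, 2025), affinage is complete (Dec 15, 2025); the later is Dec 15, 2025.
The wheel is cut for sale: Dec 15, 2025 + 17 days = Jan 1, 2026.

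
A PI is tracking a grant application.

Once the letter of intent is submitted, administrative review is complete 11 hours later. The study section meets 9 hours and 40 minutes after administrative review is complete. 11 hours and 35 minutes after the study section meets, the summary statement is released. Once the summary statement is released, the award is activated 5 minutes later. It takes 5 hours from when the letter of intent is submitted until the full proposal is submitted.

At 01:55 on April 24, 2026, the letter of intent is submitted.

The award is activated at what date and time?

The letter of intent is submitted: 01:55 Apr 24, 2026.
Administrative review is complete: 01:55 Apr 24, 2026 + 11h = 12:55 Apr 24, 2026.
The study section meets: 12:55 Apr 24, 2026 + 9h40m = 22:35 Apr 24, 2026.
The summary statement is released: 22:35 Apr 24, 2026 + 11h35m = 10:10 Apr 25, 2026.
The award is activated: 10:10 Apr 25, 2026 + 5m = 10:15 Apr 25, 2026.

10:15 on April 25, 2026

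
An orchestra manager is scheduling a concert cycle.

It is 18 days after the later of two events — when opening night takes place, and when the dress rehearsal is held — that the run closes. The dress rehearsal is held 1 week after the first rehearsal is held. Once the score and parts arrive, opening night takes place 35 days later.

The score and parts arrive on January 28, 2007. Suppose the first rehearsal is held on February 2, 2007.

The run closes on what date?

March 22, 2007

The score and parts arrive: Jan 28, 2007.
Opening night takes place: Jan 28, 2007 + 35 days = Mar 4, 2007.
The first rehearsal is held: Feb 2, 2007.
The dress rehearsal is held: Feb 2, 2007 + 1 week = Feb 9, 2007.
Both prerequisites met — opening night takes place (Mar 4, 2007), the dress rehearsal is held (Feb 9, 2007); the later is Mar 4, 2007.
The run closes: Mar 4, 2007 + 18 days = Mar 22, 2007.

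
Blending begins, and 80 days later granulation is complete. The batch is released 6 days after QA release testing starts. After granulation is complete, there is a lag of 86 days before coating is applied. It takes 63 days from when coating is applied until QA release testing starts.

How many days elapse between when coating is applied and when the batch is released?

Causal path: coating is applied → QA release testing starts → the batch is released.
Total delay along the path: 63 + 6 = 69 days.

69 days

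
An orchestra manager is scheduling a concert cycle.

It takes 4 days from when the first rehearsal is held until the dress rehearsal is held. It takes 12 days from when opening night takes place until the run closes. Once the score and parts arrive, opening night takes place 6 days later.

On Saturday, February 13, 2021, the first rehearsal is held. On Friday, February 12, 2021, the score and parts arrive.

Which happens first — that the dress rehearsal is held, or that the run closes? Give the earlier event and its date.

The dress rehearsal is held — Wednesday, February 17, 2021

The first rehearsal is held: Feb 13, 2021.
The dress rehearsal is held: Feb 13, 2021 + 4 days = Feb 17, 2021.
The score and parts arrive: Feb 12, 2021.
Opening night takes place: Feb 12, 2021 + 6 days = Feb 18, 2021.
The run closes: Feb 18, 2021 + 12 days = Mar 2, 2021.
Comparing: the dress rehearsal is held on Feb 17, 2021 vs the run closes on Mar 2, 2021. Earlier: the dress rehearsal is held.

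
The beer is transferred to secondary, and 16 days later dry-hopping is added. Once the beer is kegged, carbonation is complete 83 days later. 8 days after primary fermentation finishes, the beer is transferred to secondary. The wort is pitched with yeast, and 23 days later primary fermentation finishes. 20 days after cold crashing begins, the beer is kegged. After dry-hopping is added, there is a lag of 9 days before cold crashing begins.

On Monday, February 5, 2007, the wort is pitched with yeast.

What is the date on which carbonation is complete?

Saturday, July 14, 2007

The wort is pitched with yeast: Feb 5, 2007.
Primary fermentation finishes: Feb 5, 2007 + 23 days = Feb 28, 2007.
The beer is transferred to secondary: Feb 28, 2007 + 8 days = Mar 8, 2007.
Dry-hopping is added: Mar 8, 2007 + 16 days = Mar 24, 2007.
Cold crashing begins: Mar 24, 2007 + 9 days = Apr 2, 2007.
The beer is kegged: Apr 2, 2007 + 20 days = Apr 22, 2007.
Carbonation is complete: Apr 22, 2007 + 83 days = Jul 14, 2007.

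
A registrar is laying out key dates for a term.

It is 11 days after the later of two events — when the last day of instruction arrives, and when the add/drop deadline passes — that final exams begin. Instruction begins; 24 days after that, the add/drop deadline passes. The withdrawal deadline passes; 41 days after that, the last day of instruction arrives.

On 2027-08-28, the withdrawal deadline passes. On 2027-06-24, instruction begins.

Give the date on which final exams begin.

The withdrawal deadline passes: Aug 28, 2027.
The last day of instruction arrives: Aug 28, 2027 + 41 days = Oct 8, 2027.
Instruction begins: Jun 24, 2027.
The add/drop deadline passes: Jun 24, 2027 + 24 days = Jul 18, 2027.
Both prerequisites met — the last day of instruction arrives (Oct 8, 2027), the add/drop deadline passes (Jul 18, 2027); the later is Oct 8, 2027.
Final exams begin: Oct 8, 2027 + 11 days = Oct 19, 2027.

2027-10-19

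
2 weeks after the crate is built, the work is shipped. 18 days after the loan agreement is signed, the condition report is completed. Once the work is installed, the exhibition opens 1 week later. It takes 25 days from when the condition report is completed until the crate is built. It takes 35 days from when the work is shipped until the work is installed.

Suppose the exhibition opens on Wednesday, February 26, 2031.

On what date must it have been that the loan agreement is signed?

Tuesday, November 19, 2030

The exhibition opens: Feb 26, 2031.
The work is installed: Feb 26, 2031 − 1 week = Feb 19, 2031.
The work is shipped: Feb 19, 2031 − 35 days = Jan 15, 2031.
The crate is built: Jan 15, 2031 − 2 weeks = Jan 1, 2031.
The condition report is completed: Jan 1, 2031 − 25 days = Dec 7, 2030.
The loan agreement is signed: Dec 7, 2030 − 18 days = Nov 19, 2030.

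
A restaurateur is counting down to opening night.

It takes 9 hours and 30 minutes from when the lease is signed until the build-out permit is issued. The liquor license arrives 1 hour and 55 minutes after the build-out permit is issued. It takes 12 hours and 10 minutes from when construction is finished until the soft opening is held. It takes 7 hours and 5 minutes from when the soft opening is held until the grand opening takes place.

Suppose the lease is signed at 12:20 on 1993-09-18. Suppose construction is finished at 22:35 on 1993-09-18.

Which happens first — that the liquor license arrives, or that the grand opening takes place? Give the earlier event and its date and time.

The liquor license arrives — 23:45 on 1993-09-18

The lease is signed: 12:20 Sep 18, 1993.
The build-out permit is issued: 12:20 Sep 18, 1993 + 9h30m = 21:50 Sep 18, 1993.
The liquor license arrives: 21:50 Sep 18, 1993 + 1h55m = 23:45 Sep 18, 1993.
Construction is finished: 22:35 Sep 18, 1993.
The soft opening is held: 22:35 Sep 18, 1993 + 12h10m = 10:45 Sep 19, 1993.
The grand opening takes place: 10:45 Sep 19, 1993 + 7h05m = 17:50 Sep 19, 1993.
Comparing: the liquor license arrives at 23:45 Sep 18, 1993 vs the grand opening takes place at 17:50 Sep 19, 1993. Earlier: the liquor license arrives.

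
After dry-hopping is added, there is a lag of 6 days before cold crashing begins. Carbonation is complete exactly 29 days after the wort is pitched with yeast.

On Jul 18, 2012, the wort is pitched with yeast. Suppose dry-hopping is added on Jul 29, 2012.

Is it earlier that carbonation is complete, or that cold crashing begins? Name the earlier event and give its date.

Cold crashing begins — Aug 4, 2012

The wort is pitched with yeast: Jul 18, 2012.
Carbonation is complete: Jul 18, 2012 + 29 days = Aug 16, 2012.
Dry-hopping is added: Jul 29, 2012.
Cold crashing begins: Jul 29, 2012 + 6 days = Aug 4, 2012.
Comparing: carbonation is complete on Aug 16, 2012 vs cold crashing begins on Aug 4, 2012. Earlier: cold crashing begins.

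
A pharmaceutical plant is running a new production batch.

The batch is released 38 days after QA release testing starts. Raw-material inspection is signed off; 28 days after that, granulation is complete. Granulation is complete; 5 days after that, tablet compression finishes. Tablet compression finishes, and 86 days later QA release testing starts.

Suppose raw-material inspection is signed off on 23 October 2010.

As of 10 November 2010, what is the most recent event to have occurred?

Raw-material inspection is signed off: Oct 23, 2010.
Granulation is complete: Oct 23, 2010 + 28 days = Nov 20, 2010.
Tablet compression finishes: Nov 20, 2010 + 5 days = Nov 25, 2010.
QA release testing starts: Nov 25, 2010 + 86 days = Feb 19, 2011.
The batch is released: Feb 19, 2011 + 38 days = Mar 29, 2011.
Nov 10, 2010 falls between when raw-material inspection is signed off (Oct 23, 2010) and when granulation is complete (Nov 20, 2010).

Raw-material inspection is signed off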